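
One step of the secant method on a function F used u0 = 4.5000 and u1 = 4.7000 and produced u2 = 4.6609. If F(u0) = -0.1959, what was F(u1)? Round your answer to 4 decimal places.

0.0476

The secant line through (4.5000, -0.1959) and (4.7000, F(u1)) crosses zero at u2 = 4.6609.
So (4.5000, -0.1959), (4.7000, F(u1)), (4.6609, 0) are collinear:
F(u1) = -0.1959 · (4.7000 − 4.6609) / (4.5000 − 4.6609) = -0.1959 · (0.039100)/(-0.160900) = 0.047605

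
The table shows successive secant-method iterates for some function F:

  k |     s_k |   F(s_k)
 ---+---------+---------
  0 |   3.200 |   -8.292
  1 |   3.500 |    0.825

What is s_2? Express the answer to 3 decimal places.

3.473

s_2 = 3.500 − 0.825·(3.500 − 3.200) / (0.825 − (-8.292))
   = 3.500 − (0.24750)/(9.11700) = 3.47285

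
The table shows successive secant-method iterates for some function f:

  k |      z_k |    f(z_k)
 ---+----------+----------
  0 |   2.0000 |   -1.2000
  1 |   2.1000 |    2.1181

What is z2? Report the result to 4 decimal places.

z2 = 2.1000 − 2.1181·(2.1000 − 2.0000) / (2.1181 − (-1.2000))
   = 2.1000 − (0.211810)/(3.318100) = 2.036165

2.0362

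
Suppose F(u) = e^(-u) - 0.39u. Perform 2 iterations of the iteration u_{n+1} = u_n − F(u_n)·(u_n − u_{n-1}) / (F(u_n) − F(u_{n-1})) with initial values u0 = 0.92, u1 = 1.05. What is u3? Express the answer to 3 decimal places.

F(0.92) = 0.03972, F(1.05) = -0.05956
u2 = 1.05000 − (-0.05956)·(1.05000 − 0.92000) / (-0.05956 − 0.03972) = 1.05000 − (-0.00774)/(-0.09928) = 0.97201
F(0.97201) = -0.00076
u3 = 0.97201 − (-0.00076)·(0.97201 − 1.05000) / (-0.00076 − (-0.05956)) = 0.97201 − (0.00006)/(0.05880) = 0.97100

0.971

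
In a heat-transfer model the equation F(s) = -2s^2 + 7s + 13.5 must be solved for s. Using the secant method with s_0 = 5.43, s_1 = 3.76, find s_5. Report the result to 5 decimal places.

4.88249

F(5.43) = -7.4598000, F(3.76) = 11.5448000
s_2 = 3.7600000 − 11.5448000·(3.7600000 − 5.4300000) / (11.5448000 − (-7.4598000)) = 3.7600000 − (-19.2798160)/(19.0046000) = 4.7744815
F(4.7744815) = 1.3300227
s_3 = 4.7744815 − 1.3300227·(4.7744815 − 3.7600000) / (1.3300227 − 11.5448000) = 4.7744815 − (1.3492835)/(-10.2147773) = 4.9065729
F(4.9065729) = -0.3029047
s_4 = 4.9065729 − (-0.3029047)·(4.9065729 − 4.7744815) / (-0.3029047 − 1.3300227) = 4.9065729 − (-0.0400111)/(-1.6329274) = 4.8820702
F(4.8820702) = 0.0052724
s_5 = 4.8820702 − 0.0052724·(4.8820702 − 4.9065729) / (0.0052724 − (-0.3029047)) = 4.8820702 − (-0.0001292)/(0.3081771) = 4.8824894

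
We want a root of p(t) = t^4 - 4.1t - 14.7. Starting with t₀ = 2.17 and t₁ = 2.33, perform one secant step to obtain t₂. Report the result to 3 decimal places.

p(2.17) = -1.42326, p(2.33) = 5.21996
t₂ = 2.33000 − 5.21996·(2.33000 − 2.17000) / (5.21996 − (-1.42326)) = 2.33000 − (0.83519)/(6.64322) = 2.20428

2.204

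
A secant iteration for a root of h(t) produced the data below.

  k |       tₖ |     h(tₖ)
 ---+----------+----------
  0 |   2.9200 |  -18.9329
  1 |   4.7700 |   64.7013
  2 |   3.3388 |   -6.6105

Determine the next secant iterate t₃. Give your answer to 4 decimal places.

t₃ = 3.3388 − (-6.6105)·(3.3388 − 4.7700) / (-6.6105 − 64.7013)
   = 3.3388 − (9.460948)/(-71.311800) = 3.471470

3.4715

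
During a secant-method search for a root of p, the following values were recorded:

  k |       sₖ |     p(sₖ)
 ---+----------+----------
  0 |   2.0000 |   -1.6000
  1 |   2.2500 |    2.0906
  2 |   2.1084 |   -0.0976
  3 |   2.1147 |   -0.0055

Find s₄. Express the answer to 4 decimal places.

s₄ = 2.1147 − (-0.0055)·(2.1147 − 2.1084) / (-0.0055 − (-0.0976))
   = 2.1147 − (-0.000035)/(0.092100) = 2.115076

2.1151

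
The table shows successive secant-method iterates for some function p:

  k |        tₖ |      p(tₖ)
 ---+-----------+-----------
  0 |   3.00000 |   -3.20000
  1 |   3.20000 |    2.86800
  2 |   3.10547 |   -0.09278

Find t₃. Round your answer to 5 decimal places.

3.10843

t₃ = 3.10547 − (-0.09278)·(3.10547 − 3.20000) / (-0.09278 − 2.86800)
   = 3.10547 − (0.0087705)/(-2.9607800) = 3.1084322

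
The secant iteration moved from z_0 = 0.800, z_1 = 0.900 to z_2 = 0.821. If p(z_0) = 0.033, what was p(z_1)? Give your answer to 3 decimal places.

-0.124

The secant line through (0.800, 0.033) and (0.900, p(z_1)) crosses zero at z_2 = 0.821.
So (0.800, 0.033), (0.900, p(z_1)), (0.821, 0) are collinear:
p(z_1) = 0.033 · (0.900 − 0.821) / (0.800 − 0.821) = 0.033 · (0.07900)/(-0.02100) = -0.12414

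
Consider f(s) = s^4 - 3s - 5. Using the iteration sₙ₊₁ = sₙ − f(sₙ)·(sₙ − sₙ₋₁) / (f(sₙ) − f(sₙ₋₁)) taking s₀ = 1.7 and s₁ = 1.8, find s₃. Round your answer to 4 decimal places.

1.7952

f(1.7) = -1.747900, f(1.8) = 0.097600
s₂ = 1.800000 − 0.097600·(1.800000 − 1.700000) / (0.097600 − (-1.747900)) = 1.800000 − (0.009760)/(1.845500) = 1.794711
f(1.794711) = -0.009363
s₃ = 1.794711 − (-0.009363)·(1.794711 − 1.800000) / (-0.009363 − 0.097600) = 1.794711 − (0.000050)/(-0.106963) = 1.795174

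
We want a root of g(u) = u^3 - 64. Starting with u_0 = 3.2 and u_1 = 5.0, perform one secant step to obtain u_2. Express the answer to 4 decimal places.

3.8095

g(3.2) = -31.232000, g(5.0) = 61.000000
u_2 = 5.000000 − 61.000000·(5.000000 − 3.200000) / (61.000000 − (-31.232000)) = 5.000000 − (109.800000)/(92.232000) = 3.809524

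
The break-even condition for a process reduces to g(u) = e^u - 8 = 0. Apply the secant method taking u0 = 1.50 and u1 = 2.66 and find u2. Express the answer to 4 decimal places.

1.9158

g(1.50) = -3.518311, g(2.66) = 6.296289
u2 = 2.660000 − 6.296289·(2.660000 − 1.500000) / (6.296289 − (-3.518311)) = 2.660000 − (7.303695)/(9.814600) = 1.915834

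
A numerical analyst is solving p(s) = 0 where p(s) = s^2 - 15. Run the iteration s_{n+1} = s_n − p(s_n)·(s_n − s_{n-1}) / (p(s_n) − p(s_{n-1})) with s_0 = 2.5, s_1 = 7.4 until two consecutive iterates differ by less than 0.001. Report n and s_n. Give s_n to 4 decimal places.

p(2.5) = -8.750000, p(7.4) = 39.760000
s_2 = 7.400000 − 39.760000·(4.900000)/(48.510000) = 3.383838;  |Δ| = 4.016162
p(3.383838) = -3.549638
s_3 = 3.383838 − (-3.549638)·(-4.016162)/(-43.309638) = 3.713001;  |Δ| = 0.329163
p(3.713001) = -1.213623
s_4 = 3.713001 − (-1.213623)·(0.329163)/(2.336015) = 3.884010;  |Δ| = 0.171009
p(3.884010) = 0.085534
s_5 = 3.884010 − 0.085534·(0.171009)/(1.299156) = 3.872751;  |Δ| = 0.011259
p(3.872751) = -0.001799
s_6 = 3.872751 − (-0.001799)·(-0.011259)/(-0.087332) = 3.872983;  |Δ| = 0.000232
|s_6 − s_5| = 0.000232 < 0.001

n = 6, s_n = 3.8730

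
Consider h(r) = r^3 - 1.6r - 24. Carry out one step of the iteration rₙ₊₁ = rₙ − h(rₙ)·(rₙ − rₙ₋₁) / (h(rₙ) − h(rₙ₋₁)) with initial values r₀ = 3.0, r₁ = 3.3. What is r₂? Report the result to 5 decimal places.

h(3.0) = -1.8000000, h(3.3) = 6.6570000
r₂ = 3.3000000 − 6.6570000·(3.3000000 − 3.0000000) / (6.6570000 − (-1.8000000)) = 3.3000000 − (1.9971000)/(8.4570000) = 3.0638524

3.06385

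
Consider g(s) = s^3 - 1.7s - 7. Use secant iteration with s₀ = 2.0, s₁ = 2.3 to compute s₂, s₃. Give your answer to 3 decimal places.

g(2.0) = -2.40000, g(2.3) = 1.25700
s₂ = 2.30000 − 1.25700·(2.30000 − 2.00000) / (1.25700 − (-2.40000)) = 2.30000 − (0.37710)/(3.65700) = 2.19688
g(2.19688) = -0.13190
s₃ = 2.19688 − (-0.13190)·(2.19688 − 2.30000) / (-0.13190 − 1.25700) = 2.19688 − (0.01360)/(-1.38890) = 2.20668

2.197, 2.207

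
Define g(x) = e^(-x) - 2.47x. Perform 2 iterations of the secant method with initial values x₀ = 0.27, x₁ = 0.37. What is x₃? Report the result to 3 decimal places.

g(0.27) = 0.09648, g(0.37) = -0.22317
x₂ = 0.37000 − (-0.22317)·(0.37000 − 0.27000) / (-0.22317 − 0.09648) = 0.37000 − (-0.02232)/(-0.31965) = 0.30018
g(0.30018) = -0.00077
x₃ = 0.30018 − (-0.00077)·(0.30018 − 0.37000) / (-0.00077 − (-0.22317)) = 0.30018 − (0.00005)/(0.22240) = 0.29994

0.300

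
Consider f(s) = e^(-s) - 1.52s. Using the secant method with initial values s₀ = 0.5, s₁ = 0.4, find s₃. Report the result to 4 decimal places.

0.4286

f(0.5) = -0.153469, f(0.4) = 0.062320
s₂ = 0.400000 − 0.062320·(0.400000 − 0.500000) / (0.062320 − (-0.153469)) = 0.400000 − (-0.006232)/(0.215789) = 0.428880
f(0.428880) = -0.000660
s₃ = 0.428880 − (-0.000660)·(0.428880 − 0.400000) / (-0.000660 − 0.062320) = 0.428880 − (-0.000019)/(-0.062980) = 0.428578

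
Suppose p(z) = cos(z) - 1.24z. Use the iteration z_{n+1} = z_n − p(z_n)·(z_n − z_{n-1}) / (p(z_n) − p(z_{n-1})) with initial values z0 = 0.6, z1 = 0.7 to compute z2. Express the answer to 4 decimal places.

p(0.6) = 0.081336, p(0.7) = -0.103158
z2 = 0.700000 − (-0.103158)·(0.700000 − 0.600000) / (-0.103158 − 0.081336) = 0.700000 − (-0.010316)/(-0.184493) = 0.644086

0.6441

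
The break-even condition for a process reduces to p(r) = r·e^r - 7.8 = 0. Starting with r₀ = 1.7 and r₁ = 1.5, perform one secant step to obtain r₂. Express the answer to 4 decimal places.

p(1.7) = 1.505711, p(1.5) = -1.077466
r₂ = 1.500000 − (-1.077466)·(1.500000 − 1.700000) / (-1.077466 − 1.505711) = 1.500000 − (0.215493)/(-2.583177) = 1.583422

1.5834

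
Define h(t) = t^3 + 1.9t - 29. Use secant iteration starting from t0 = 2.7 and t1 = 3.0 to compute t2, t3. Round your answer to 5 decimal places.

h(2.7) = -4.1870000, h(3.0) = 3.7000000
t2 = 3.0000000 − 3.7000000·(3.0000000 − 2.7000000) / (3.7000000 − (-4.1870000)) = 3.0000000 − (1.1100000)/(7.8870000) = 2.8592621
h(2.8592621) = -0.1918491
t3 = 2.8592621 − (-0.1918491)·(2.8592621 − 3.0000000) / (-0.1918491 − 3.7000000) = 2.8592621 − (0.0270004)/(-3.8918491) = 2.8661998

2.85926, 2.86620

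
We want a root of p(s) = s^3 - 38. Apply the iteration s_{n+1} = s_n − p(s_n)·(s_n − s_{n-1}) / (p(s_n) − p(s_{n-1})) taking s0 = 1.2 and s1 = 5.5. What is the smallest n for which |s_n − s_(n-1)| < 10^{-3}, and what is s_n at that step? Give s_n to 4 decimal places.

p(1.2) = -36.272000, p(5.5) = 128.375000
s2 = 5.500000 − 128.375000·(4.300000)/(164.647000) = 2.147297;  |Δ| = 3.352703
p(2.147297) = -28.099063
s3 = 2.147297 − (-28.099063)·(-3.352703)/(-156.474063) = 2.749364;  |Δ| = 0.602067
p(2.749364) = -17.217560
s4 = 2.749364 − (-17.217560)·(0.602067)/(10.881502) = 3.702000;  |Δ| = 0.952637
p(3.702000) = 12.735198
s5 = 3.702000 − 12.735198·(0.952637)/(29.952758) = 3.296962;  |Δ| = 0.405038
p(3.296962) = -2.162163
s6 = 3.296962 − (-2.162163)·(-0.405038)/(-14.897360) = 3.355748;  |Δ| = 0.058786
p(3.355748) = -0.210769
s7 = 3.355748 − (-0.210769)·(0.058786)/(1.951394) = 3.362098;  |Δ| = 0.006349
p(3.362098) = 0.004142
s8 = 3.362098 − 0.004142·(0.006349)/(0.214910) = 3.361975;  |Δ| = 0.000122
|s8 − s7| = 0.000122 < 10^{-3}

n = 8, s_n = 3.3620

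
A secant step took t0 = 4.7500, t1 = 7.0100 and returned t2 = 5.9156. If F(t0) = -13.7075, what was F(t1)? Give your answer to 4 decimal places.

12.8702

The secant line through (4.7500, -13.7075) and (7.0100, F(t1)) crosses zero at t2 = 5.9156.
So (4.7500, -13.7075), (7.0100, F(t1)), (5.9156, 0) are collinear:
F(t1) = -13.7075 · (7.0100 − 5.9156) / (4.7500 − 5.9156) = -13.7075 · (1.094400)/(-1.165600) = 12.870185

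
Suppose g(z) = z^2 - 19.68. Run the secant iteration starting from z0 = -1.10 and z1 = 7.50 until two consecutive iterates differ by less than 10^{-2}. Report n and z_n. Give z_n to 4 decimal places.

n = 7, z_n = 4.4362

g(-1.10) = -18.470000, g(7.50) = 36.570000
z2 = 7.500000 − 36.570000·(8.600000)/(55.040000) = 1.785938;  |Δ| = 5.714062
g(1.785938) = -16.490427
z3 = 1.785938 − (-16.490427)·(-5.714062)/(-53.060427) = 3.561787;  |Δ| = 1.775849
g(3.561787) = -6.993674
z4 = 3.561787 − (-6.993674)·(1.775849)/(9.496754) = 4.869572;  |Δ| = 1.307785
g(4.869572) = 4.032731
z5 = 4.869572 − 4.032731·(1.307785)/(11.026404) = 4.391271;  |Δ| = 0.478301
g(4.391271) = -0.396743
z6 = 4.391271 − (-0.396743)·(-0.478301)/(-4.429474) = 4.434111;  |Δ| = 0.042841
g(4.434111) = -0.018656
z7 = 4.434111 − (-0.018656)·(0.042841)/(0.378088) = 4.436225;  |Δ| = 0.002114
|z7 − z6| = 0.002114 < 10^{-2}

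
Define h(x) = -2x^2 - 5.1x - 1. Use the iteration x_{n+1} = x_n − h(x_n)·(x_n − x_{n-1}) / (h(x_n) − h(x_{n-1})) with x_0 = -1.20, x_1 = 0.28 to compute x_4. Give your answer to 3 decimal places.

h(-1.20) = 2.24000, h(0.28) = -2.58480
x_2 = 0.28000 − (-2.58480)·(0.28000 − (-1.20000)) / (-2.58480 − 2.24000) = 0.28000 − (-3.82550)/(-4.82480) = -0.51288
h(-0.51288) = 1.08961
x_3 = -0.51288 − 1.08961·(-0.51288 − 0.28000) / (1.08961 − (-2.58480)) = -0.51288 − (-0.86393)/(3.67441) = -0.27776
h(-0.27776) = 0.26228
x_4 = -0.27776 − 0.26228·(-0.27776 − (-0.51288)) / (0.26228 − 1.08961) = -0.27776 − (0.06167)/(-0.82732) = -0.20322

-0.203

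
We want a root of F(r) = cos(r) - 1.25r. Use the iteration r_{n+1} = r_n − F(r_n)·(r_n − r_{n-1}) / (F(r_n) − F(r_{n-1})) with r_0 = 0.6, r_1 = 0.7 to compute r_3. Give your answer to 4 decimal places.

F(0.6) = 0.075336, F(0.7) = -0.110158
r_2 = 0.700000 − (-0.110158)·(0.700000 − 0.600000) / (-0.110158 − 0.075336) = 0.700000 − (-0.011016)/(-0.185493) = 0.640614
F(0.640614) = 0.000962
r_3 = 0.640614 − 0.000962·(0.640614 − 0.700000) / (0.000962 − (-0.110158)) = 0.640614 − (-0.000057)/(0.111120) = 0.641128

0.6411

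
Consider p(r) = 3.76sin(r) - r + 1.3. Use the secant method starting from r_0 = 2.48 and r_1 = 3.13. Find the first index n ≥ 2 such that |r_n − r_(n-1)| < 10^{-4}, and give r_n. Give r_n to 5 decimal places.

n = 5, r_n = 2.74666

p(2.48) = 1.1300472, p(3.13) = -1.7864126
r_2 = 3.1300000 − (-1.7864126)·(0.6500000)/(-2.9164598) = 2.7318570;  |Δ| = 0.3981430
p(2.7318570) = 0.0660027
r_3 = 2.7318570 − 0.0660027·(-0.3981430)/(1.8524153) = 2.7460430;  |Δ| = 0.0141861
p(2.7460430) = 0.0027430
r_4 = 2.7460430 − 0.0027430·(0.0141861)/(-0.0632597) = 2.7466582;  |Δ| = 0.0006151
p(2.7466582) = -0.0000067
r_5 = 2.7466582 − (-0.0000067)·(0.0006151)/(-0.0027497) = 2.7466567;  |Δ| = 0.0000015
|r_5 − r_4| = 0.0000015 < 10^{-4}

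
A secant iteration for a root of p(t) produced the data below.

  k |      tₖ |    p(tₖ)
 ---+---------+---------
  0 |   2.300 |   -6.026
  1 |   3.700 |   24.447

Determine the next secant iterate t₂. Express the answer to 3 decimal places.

t₂ = 3.700 − 24.447·(3.700 − 2.300) / (24.447 − (-6.026))
   = 3.700 − (34.22580)/(30.47300) = 2.57685

2.577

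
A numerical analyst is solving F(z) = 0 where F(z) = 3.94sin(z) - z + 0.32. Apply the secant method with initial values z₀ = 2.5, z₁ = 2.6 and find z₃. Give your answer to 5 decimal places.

2.54231

F(2.5) = 0.1779802, F(2.6) = -0.2489246
z₂ = 2.6000000 − (-0.2489246)·(2.6000000 − 2.5000000) / (-0.2489246 − 0.1779802) = 2.6000000 − (-0.0248925)/(-0.4269048) = 2.5416908
F(2.5416908) = 0.0026812
z₃ = 2.5416908 − 0.0026812·(2.5416908 − 2.6000000) / (0.0026812 − (-0.2489246)) = 2.5416908 − (-0.0001563)/(0.2516058) = 2.5423122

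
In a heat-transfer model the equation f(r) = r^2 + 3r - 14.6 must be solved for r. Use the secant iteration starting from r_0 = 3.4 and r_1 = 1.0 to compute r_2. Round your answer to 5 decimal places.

2.43243

f(3.4) = 7.1600000, f(1.0) = -10.6000000
r_2 = 1.0000000 − (-10.6000000)·(1.0000000 − 3.4000000) / (-10.6000000 − 7.1600000) = 1.0000000 − (25.4400000)/(-17.7600000) = 2.4324324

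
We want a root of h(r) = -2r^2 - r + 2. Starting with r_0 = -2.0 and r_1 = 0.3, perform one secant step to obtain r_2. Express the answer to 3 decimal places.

h(-2.0) = -4.00000, h(0.3) = 1.52000
r_2 = 0.30000 − 1.52000·(0.30000 − (-2.00000)) / (1.52000 − (-4.00000)) = 0.30000 − (3.49600)/(5.52000) = -0.33333

-0.333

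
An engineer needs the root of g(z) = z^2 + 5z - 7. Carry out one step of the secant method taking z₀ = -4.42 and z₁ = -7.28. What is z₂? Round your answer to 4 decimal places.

g(-4.42) = -9.563600, g(-7.28) = 9.598400
z₂ = -7.280000 − 9.598400·(-7.280000 − (-4.420000)) / (9.598400 − (-9.563600)) = -7.280000 − (-27.451424)/(19.162000) = -5.847403

-5.8474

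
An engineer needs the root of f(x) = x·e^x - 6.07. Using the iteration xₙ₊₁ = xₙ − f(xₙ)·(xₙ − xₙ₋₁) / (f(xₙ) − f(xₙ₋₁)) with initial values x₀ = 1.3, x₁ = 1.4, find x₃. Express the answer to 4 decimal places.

f(1.3) = -1.299914, f(1.4) = -0.392720
x₂ = 1.400000 − (-0.392720)·(1.400000 − 1.300000) / (-0.392720 − (-1.299914)) = 1.400000 − (-0.039272)/(0.907194) = 1.443290
f(1.443290) = 0.041758
x₃ = 1.443290 − 0.041758·(1.443290 − 1.400000) / (0.041758 − (-0.392720)) = 1.443290 − (0.001808)/(0.434478) = 1.439129

1.4391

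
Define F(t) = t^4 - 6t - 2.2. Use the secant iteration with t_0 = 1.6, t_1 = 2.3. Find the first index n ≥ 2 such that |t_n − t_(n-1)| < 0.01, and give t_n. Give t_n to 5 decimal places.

n = 5, t_n = 1.92566

F(1.6) = -5.2464000, F(2.3) = 11.9841000
t_2 = 2.3000000 − 11.9841000·(0.7000000)/(17.2305000) = 1.8131383;  |Δ| = 0.4868617
F(1.8131383) = -2.2713670
t_3 = 1.8131383 − (-2.2713670)·(-0.4868617)/(-14.2554670) = 1.8907115;  |Δ| = 0.0775732
F(1.8907115) = -0.7651460
t_4 = 1.8907115 − (-0.7651460)·(0.0775732)/(1.5062210) = 1.9301179;  |Δ| = 0.0394064
F(1.9301179) = 0.0975635
t_5 = 1.9301179 − 0.0975635·(0.0394064)/(0.8627094) = 1.9256615;  |Δ| = 0.0044565
|t_5 − t_4| = 0.0044565 < 0.01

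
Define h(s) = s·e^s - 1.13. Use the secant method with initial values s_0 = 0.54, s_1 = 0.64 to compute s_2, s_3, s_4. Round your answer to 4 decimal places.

h(0.54) = -0.203356, h(0.64) = 0.083748
s_2 = 0.640000 − 0.083748·(0.640000 − 0.540000) / (0.083748 − (-0.203356)) = 0.640000 − (0.008375)/(0.287104) = 0.610830
h(0.610830) = -0.004875
s_3 = 0.610830 − (-0.004875)·(0.610830 − 0.640000) / (-0.004875 − 0.083748) = 0.610830 − (0.000142)/(-0.088623) = 0.612435
h(0.612435) = -0.000108
s_4 = 0.612435 − (-0.000108)·(0.612435 − 0.610830) / (-0.000108 − (-0.004875)) = 0.612435 − (0.000000)/(0.004767) = 0.612471

0.6108, 0.6124, 0.6125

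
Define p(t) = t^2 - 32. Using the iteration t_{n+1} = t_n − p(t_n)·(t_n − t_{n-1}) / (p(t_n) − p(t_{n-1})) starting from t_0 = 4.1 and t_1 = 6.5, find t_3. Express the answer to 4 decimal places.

5.6482

p(4.1) = -15.190000, p(6.5) = 10.250000
t_2 = 6.500000 − 10.250000·(6.500000 − 4.100000) / (10.250000 − (-15.190000)) = 6.500000 − (24.600000)/(25.440000) = 5.533019
p(5.533019) = -1.385702
t_3 = 5.533019 − (-1.385702)·(5.533019 − 6.500000) / (-1.385702 − 10.250000) = 5.533019 − (1.339948)/(-11.635702) = 5.648177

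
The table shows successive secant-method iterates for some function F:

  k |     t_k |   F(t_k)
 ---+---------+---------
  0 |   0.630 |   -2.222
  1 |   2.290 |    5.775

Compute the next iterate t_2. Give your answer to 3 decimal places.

t_2 = 2.290 − 5.775·(2.290 − 0.630) / (5.775 − (-2.222))
   = 2.290 − (9.58650)/(7.99700) = 1.09124

1.091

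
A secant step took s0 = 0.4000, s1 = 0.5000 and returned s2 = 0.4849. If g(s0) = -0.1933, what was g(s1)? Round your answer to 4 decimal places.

The secant line through (0.4000, -0.1933) and (0.5000, g(s1)) crosses zero at s2 = 0.4849.
So (0.4000, -0.1933), (0.5000, g(s1)), (0.4849, 0) are collinear:
g(s1) = -0.1933 · (0.5000 − 0.4849) / (0.4000 − 0.4849) = -0.1933 · (0.015100)/(-0.084900) = 0.034380

0.0344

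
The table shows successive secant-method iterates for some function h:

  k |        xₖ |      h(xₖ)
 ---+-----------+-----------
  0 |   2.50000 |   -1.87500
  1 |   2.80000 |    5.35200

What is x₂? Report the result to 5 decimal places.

2.57783

x₂ = 2.80000 − 5.35200·(2.80000 − 2.50000) / (5.35200 − (-1.87500))
   = 2.80000 − (1.6056000)/(7.2270000) = 2.5778331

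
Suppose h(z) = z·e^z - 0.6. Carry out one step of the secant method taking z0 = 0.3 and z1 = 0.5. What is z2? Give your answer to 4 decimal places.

0.3930

h(0.3) = -0.195042, h(0.5) = 0.224361
z2 = 0.500000 − 0.224361·(0.500000 − 0.300000) / (0.224361 − (-0.195042)) = 0.500000 − (0.044872)/(0.419403) = 0.393010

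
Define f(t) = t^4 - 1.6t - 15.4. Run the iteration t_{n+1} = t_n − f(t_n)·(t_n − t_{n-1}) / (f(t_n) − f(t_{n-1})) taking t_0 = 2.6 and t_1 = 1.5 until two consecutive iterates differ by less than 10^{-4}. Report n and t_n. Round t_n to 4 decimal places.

f(2.6) = 26.137600, f(1.5) = -12.737500
t_2 = 1.500000 − (-12.737500)·(-1.100000)/(-38.875100) = 1.860417;  |Δ| = 0.360417
f(1.860417) = -6.397096
t_3 = 1.860417 − (-6.397096)·(0.360417)/(6.340404) = 2.224057;  |Δ| = 0.363640
f(2.224057) = 5.508666
t_4 = 2.224057 − 5.508666·(0.363640)/(11.905762) = 2.055805;  |Δ| = 0.168252
f(2.055805) = -0.827398
t_5 = 2.055805 − (-0.827398)·(-0.168252)/(-6.336064) = 2.077776;  |Δ| = 0.021971
f(2.077776) = -0.086632
t_6 = 2.077776 − (-0.086632)·(0.021971)/(0.740766) = 2.080345;  |Δ| = 0.002570
f(2.080345) = 0.001623
t_7 = 2.080345 − 0.001623·(0.002570)/(0.088255) = 2.080298;  |Δ| = 0.000047
|t_7 − t_6| = 0.000047 < 10^{-4}

n = 7, t_n = 2.0803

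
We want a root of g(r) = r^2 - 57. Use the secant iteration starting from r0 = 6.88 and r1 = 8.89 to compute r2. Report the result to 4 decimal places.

7.4929

g(6.88) = -9.665600, g(8.89) = 22.032100
r2 = 8.890000 − 22.032100·(8.890000 − 6.880000) / (22.032100 − (-9.665600)) = 8.890000 − (44.284521)/(31.697700) = 7.492911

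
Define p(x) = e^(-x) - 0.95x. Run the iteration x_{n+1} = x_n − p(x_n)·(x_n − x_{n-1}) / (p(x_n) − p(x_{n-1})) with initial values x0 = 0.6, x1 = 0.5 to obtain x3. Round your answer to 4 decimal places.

0.5859

p(0.6) = -0.021188, p(0.5) = 0.131531
x2 = 0.500000 − 0.131531·(0.500000 − 0.600000) / (0.131531 − (-0.021188)) = 0.500000 − (-0.013153)/(0.152719) = 0.586126
p(0.586126) = -0.000341
x3 = 0.586126 − (-0.000341)·(0.586126 − 0.500000) / (-0.000341 − 0.131531) = 0.586126 − (-0.000029)/(-0.131871) = 0.585903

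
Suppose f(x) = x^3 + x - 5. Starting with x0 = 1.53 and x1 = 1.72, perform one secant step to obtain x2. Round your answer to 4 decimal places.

1.5175

f(1.53) = 0.111577, f(1.72) = 1.808448
x2 = 1.720000 − 1.808448·(1.720000 − 1.530000) / (1.808448 − 0.111577) = 1.720000 − (0.343605)/(1.696871) = 1.517507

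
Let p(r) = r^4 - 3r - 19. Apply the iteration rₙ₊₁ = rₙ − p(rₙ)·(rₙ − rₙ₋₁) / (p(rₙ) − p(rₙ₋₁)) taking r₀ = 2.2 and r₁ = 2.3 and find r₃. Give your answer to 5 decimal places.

p(2.2) = -2.1744000, p(2.3) = 2.0841000
r₂ = 2.3000000 − 2.0841000·(2.3000000 − 2.2000000) / (2.0841000 − (-2.1744000)) = 2.3000000 − (0.2084100)/(4.2585000) = 2.2510602
p(2.2510602) = -0.0759335
r₃ = 2.2510602 − (-0.0759335)·(2.2510602 − 2.3000000) / (-0.0759335 − 2.0841000) = 2.2510602 − (0.0037162)/(-2.1600335) = 2.2527807

2.25278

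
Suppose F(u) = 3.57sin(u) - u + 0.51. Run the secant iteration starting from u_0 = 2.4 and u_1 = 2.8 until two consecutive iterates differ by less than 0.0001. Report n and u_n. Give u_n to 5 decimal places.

F(2.4) = 0.5214036, F(2.8) = -1.0940923
u_2 = 2.8000000 − (-1.0940923)·(0.4000000)/(-1.6154959) = 2.5291006;  |Δ| = 0.2708994
F(2.5291006) = 0.0333221
u_3 = 2.5291006 − 0.0333221·(-0.2708994)/(1.1274144) = 2.5371073;  |Δ| = 0.0080068
F(2.5371073) = 0.0018618
u_4 = 2.5371073 − 0.0018618·(0.0080068)/(-0.0314604) = 2.5375812;  |Δ| = 0.0004738
F(2.5375812) = -0.0000041
u_5 = 2.5375812 − (-0.0000041)·(0.0004738)/(-0.0018658) = 2.5375801;  |Δ| = 0.0000010
|u_5 − u_4| = 0.0000010 < 0.0001

n = 5, u_n = 2.53758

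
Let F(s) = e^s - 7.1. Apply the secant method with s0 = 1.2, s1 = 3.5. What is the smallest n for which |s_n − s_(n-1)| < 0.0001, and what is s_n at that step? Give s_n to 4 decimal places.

F(1.2) = -3.779883, F(3.5) = 26.015452
s2 = 3.500000 − 26.015452·(2.300000)/(29.795335) = 1.491782;  |Δ| = 2.008218
F(1.491782) = -2.654992
s3 = 1.491782 − (-2.654992)·(-2.008218)/(-28.670444) = 1.677750;  |Δ| = 0.185969
F(1.677750) = -1.746501
s4 = 1.677750 − (-1.746501)·(0.185969)/(0.908491) = 2.035260;  |Δ| = 0.357510
F(2.035260) = 0.554244
s5 = 2.035260 − 0.554244·(0.357510)/(2.300746) = 1.949137;  |Δ| = 0.086123
F(1.949137) = -0.077376
s6 = 1.949137 − (-0.077376)·(-0.086123)/(-0.631620) = 1.959687;  |Δ| = 0.010550
F(1.959687) = -0.002892
s7 = 1.959687 − (-0.002892)·(0.010550)/(0.074484) = 1.960097;  |Δ| = 0.000410
F(1.960097) = 0.000016
s8 = 1.960097 − 0.000016·(0.000410)/(0.002908) = 1.960095;  |Δ| = 0.000002
|s8 − s7| = 0.000002 < 0.0001

n = 8, s_n = 1.9601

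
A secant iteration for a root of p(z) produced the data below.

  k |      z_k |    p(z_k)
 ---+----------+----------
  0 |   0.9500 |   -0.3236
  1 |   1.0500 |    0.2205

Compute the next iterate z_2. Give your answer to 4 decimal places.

1.0095

z_2 = 1.0500 − 0.2205·(1.0500 − 0.9500) / (0.2205 − (-0.3236))
   = 1.0500 − (0.022050)/(0.544100) = 1.009474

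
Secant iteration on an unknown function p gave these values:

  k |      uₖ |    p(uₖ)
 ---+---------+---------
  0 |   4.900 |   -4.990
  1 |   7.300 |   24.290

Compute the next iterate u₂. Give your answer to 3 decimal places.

5.309

u₂ = 7.300 − 24.290·(7.300 − 4.900) / (24.290 − (-4.990))
   = 7.300 − (58.29600)/(29.28000) = 5.30902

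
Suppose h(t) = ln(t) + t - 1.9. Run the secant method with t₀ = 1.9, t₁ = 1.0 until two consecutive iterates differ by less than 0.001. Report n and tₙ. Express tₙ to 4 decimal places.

h(1.9) = 0.641854, h(1.0) = -0.900000
t₂ = 1.000000 − (-0.900000)·(-0.900000)/(-1.541854) = 1.525342;  |Δ| = 0.525342
h(1.525342) = 0.047560
t₃ = 1.525342 − 0.047560·(0.525342)/(0.947560) = 1.498974;  |Δ| = 0.026368
h(1.498974) = 0.003754
t₄ = 1.498974 − 0.003754·(-0.026368)/(-0.043806) = 1.496714;  |Δ| = 0.002260
h(1.496714) = -0.000014
t₅ = 1.496714 − (-0.000014)·(-0.002260)/(-0.003768) = 1.496722;  |Δ| = 0.000009
|t₅ − t₄| = 0.000009 < 0.001

n = 5, tₙ = 1.4967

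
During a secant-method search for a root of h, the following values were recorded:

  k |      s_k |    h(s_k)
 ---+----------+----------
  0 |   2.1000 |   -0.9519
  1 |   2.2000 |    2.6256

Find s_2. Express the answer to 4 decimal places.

s_2 = 2.2000 − 2.6256·(2.2000 − 2.1000) / (2.6256 − (-0.9519))
   = 2.2000 − (0.262560)/(3.577500) = 2.126608

2.1266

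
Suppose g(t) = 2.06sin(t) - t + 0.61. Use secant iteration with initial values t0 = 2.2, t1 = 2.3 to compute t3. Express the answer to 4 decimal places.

g(2.2) = 0.075503, g(2.3) = -0.153847
t2 = 2.300000 − (-0.153847)·(2.300000 − 2.200000) / (-0.153847 − 0.075503) = 2.300000 − (-0.015385)/(-0.229350) = 2.232920
g(2.232920) = 0.001777
t3 = 2.232920 − 0.001777·(2.232920 − 2.300000) / (0.001777 − (-0.153847)) = 2.232920 − (-0.000119)/(0.155625) = 2.233686

2.2337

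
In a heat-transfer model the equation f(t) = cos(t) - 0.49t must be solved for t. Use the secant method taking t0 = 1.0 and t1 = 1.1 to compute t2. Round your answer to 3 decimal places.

f(1.0) = 0.05030, f(1.1) = -0.08540
t2 = 1.10000 − (-0.08540)·(1.10000 − 1.00000) / (-0.08540 − 0.05030) = 1.10000 − (-0.00854)/(-0.13571) = 1.03707

1.037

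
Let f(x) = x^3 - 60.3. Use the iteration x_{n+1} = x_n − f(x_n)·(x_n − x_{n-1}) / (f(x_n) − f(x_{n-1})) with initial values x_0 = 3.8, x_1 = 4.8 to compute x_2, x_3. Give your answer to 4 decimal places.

f(3.8) = -5.428000, f(4.8) = 50.292000
x_2 = 4.800000 − 50.292000·(4.800000 − 3.800000) / (50.292000 − (-5.428000)) = 4.800000 − (50.292000)/(55.720000) = 3.897416
f(3.897416) = -1.098846
x_3 = 3.897416 − (-1.098846)·(3.897416 − 4.800000) / (-1.098846 − 50.292000) = 3.897416 − (0.991801)/(-51.390846) = 3.916715

3.8974, 3.9167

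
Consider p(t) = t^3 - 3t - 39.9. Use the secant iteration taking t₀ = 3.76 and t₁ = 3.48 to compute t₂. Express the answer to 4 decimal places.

p(3.76) = 1.977376, p(3.48) = -8.195808
t₂ = 3.480000 − (-8.195808)·(3.480000 − 3.760000) / (-8.195808 − 1.977376) = 3.480000 − (2.294826)/(-10.173184) = 3.705576

3.7056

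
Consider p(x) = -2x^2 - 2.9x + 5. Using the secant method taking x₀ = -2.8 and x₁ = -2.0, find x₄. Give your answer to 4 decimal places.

p(-2.8) = -2.560000, p(-2.0) = 2.800000
x₂ = -2.000000 − 2.800000·(-2.000000 − (-2.800000)) / (2.800000 − (-2.560000)) = -2.000000 − (2.240000)/(5.360000) = -2.417910
p(-2.417910) = 0.319358
x₃ = -2.417910 − 0.319358·(-2.417910 − (-2.000000)) / (0.319358 − 2.800000) = -2.417910 − (-0.133463)/(-2.480642) = -2.471712
p(-2.471712) = -0.050758
x₄ = -2.471712 − (-0.050758)·(-2.471712 − (-2.417910)) / (-0.050758 − 0.319358) = -2.471712 − (0.002731)/(-0.370116) = -2.464334

-2.4643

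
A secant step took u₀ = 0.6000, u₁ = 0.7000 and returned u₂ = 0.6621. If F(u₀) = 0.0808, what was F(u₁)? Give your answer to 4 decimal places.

The secant line through (0.6000, 0.0808) and (0.7000, F(u₁)) crosses zero at u₂ = 0.6621.
So (0.6000, 0.0808), (0.7000, F(u₁)), (0.6621, 0) are collinear:
F(u₁) = 0.0808 · (0.7000 − 0.6621) / (0.6000 − 0.6621) = 0.0808 · (0.037900)/(-0.062100) = -0.049313

-0.0493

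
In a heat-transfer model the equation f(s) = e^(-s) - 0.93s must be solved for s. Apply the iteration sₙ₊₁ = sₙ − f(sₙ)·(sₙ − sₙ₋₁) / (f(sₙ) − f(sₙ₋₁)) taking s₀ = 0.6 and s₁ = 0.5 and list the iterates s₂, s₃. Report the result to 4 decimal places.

0.5939, 0.5938

f(0.6) = -0.009188, f(0.5) = 0.141531
s₂ = 0.500000 − 0.141531·(0.500000 − 0.600000) / (0.141531 − (-0.009188)) = 0.500000 − (-0.014153)/(0.150719) = 0.593904
f(0.593904) = -0.000163
s₃ = 0.593904 − (-0.000163)·(0.593904 − 0.500000) / (-0.000163 − 0.141531) = 0.593904 − (-0.000015)/(-0.141693) = 0.593796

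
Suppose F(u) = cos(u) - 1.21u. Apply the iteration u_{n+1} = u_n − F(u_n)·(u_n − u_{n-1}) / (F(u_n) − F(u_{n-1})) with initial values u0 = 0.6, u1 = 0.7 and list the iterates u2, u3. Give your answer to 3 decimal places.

F(0.6) = 0.09934, F(0.7) = -0.08216
u2 = 0.70000 − (-0.08216)·(0.70000 − 0.60000) / (-0.08216 − 0.09934) = 0.70000 − (-0.00822)/(-0.18149) = 0.65473
F(0.65473) = 0.00098
u3 = 0.65473 − 0.00098·(0.65473 − 0.70000) / (0.00098 − (-0.08216)) = 0.65473 − (-0.00004)/(0.08314) = 0.65527

0.655, 0.655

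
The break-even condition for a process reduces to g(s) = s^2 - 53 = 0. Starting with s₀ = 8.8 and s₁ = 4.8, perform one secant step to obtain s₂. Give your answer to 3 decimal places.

7.003

g(8.8) = 24.44000, g(4.8) = -29.96000
s₂ = 4.80000 − (-29.96000)·(4.80000 − 8.80000) / (-29.96000 − 24.44000) = 4.80000 − (119.84000)/(-54.40000) = 7.00294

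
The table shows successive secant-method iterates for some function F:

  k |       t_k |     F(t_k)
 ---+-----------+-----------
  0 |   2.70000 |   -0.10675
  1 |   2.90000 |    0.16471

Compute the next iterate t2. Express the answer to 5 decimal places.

2.77865

t2 = 2.90000 − 0.16471·(2.90000 − 2.70000) / (0.16471 − (-0.10675))
   = 2.90000 − (0.0329420)/(0.2714600) = 2.7786488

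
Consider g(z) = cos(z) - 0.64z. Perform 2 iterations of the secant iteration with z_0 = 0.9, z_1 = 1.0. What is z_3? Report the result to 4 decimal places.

g(0.9) = 0.045610, g(1.0) = -0.099698
z_2 = 1.000000 − (-0.099698)·(1.000000 − 0.900000) / (-0.099698 − 0.045610) = 1.000000 − (-0.009970)/(-0.145308) = 0.931389
g(0.931389) = 0.000632
z_3 = 0.931389 − 0.000632·(0.931389 − 1.000000) / (0.000632 − (-0.099698)) = 0.931389 − (-0.000043)/(0.100329) = 0.931821

0.9318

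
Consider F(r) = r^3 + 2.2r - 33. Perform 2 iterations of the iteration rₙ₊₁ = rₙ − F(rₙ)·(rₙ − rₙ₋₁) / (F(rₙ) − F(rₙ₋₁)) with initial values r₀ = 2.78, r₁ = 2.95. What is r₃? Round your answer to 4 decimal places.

F(2.78) = -5.399048, F(2.95) = -0.837625
r₂ = 2.950000 − (-0.837625)·(2.950000 − 2.780000) / (-0.837625 − (-5.399048)) = 2.950000 − (-0.142396)/(4.561423) = 2.981218
F(2.981218) = 0.054720
r₃ = 2.981218 − 0.054720·(2.981218 − 2.950000) / (0.054720 − (-0.837625)) = 2.981218 − (0.001708)/(0.892345) = 2.979303

2.9793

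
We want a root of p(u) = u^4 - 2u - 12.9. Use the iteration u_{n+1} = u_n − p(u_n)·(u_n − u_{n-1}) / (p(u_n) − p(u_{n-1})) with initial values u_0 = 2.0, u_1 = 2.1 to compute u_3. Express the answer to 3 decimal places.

p(2.0) = -0.90000, p(2.1) = 2.34810
u_2 = 2.10000 − 2.34810·(2.10000 − 2.00000) / (2.34810 − (-0.90000)) = 2.10000 − (0.23481)/(3.24810) = 2.02771
p(2.02771) = -0.05015
u_3 = 2.02771 − (-0.05015)·(2.02771 − 2.10000) / (-0.05015 − 2.34810) = 2.02771 − (0.00363)/(-2.39825) = 2.02922

2.029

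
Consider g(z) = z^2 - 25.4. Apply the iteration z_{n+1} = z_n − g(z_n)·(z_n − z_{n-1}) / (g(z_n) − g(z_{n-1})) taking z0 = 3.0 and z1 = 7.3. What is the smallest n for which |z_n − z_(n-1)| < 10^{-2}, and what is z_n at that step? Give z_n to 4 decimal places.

n = 5, z_n = 5.0398

g(3.0) = -16.400000, g(7.3) = 27.890000
z2 = 7.300000 − 27.890000·(4.300000)/(44.290000) = 4.592233;  |Δ| = 2.707767
g(4.592233) = -4.311396
z3 = 4.592233 − (-4.311396)·(-2.707767)/(-32.201396) = 4.954772;  |Δ| = 0.362539
g(4.954772) = -0.850236
z4 = 4.954772 − (-0.850236)·(0.362539)/(3.461160) = 5.043830;  |Δ| = 0.089058
g(5.043830) = 0.040218
z5 = 5.043830 − 0.040218·(0.089058)/(0.890454) = 5.039807;  |Δ| = 0.004022
|z5 − z4| = 0.004022 < 10^{-2}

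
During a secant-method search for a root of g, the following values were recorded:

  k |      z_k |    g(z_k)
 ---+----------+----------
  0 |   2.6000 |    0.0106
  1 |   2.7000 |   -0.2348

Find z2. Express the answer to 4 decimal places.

2.6043

z2 = 2.7000 − (-0.2348)·(2.7000 − 2.6000) / (-0.2348 − 0.0106)
   = 2.7000 − (-0.023480)/(-0.245400) = 2.604319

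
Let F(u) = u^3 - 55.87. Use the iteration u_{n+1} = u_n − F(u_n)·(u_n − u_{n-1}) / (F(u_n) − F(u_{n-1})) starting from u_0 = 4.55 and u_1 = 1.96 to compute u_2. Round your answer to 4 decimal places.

F(4.55) = 38.326375, F(1.96) = -48.340464
u_2 = 1.960000 − (-48.340464)·(1.960000 − 4.550000) / (-48.340464 − 38.326375) = 1.960000 − (125.201802)/(-86.666839) = 3.404633

3.4046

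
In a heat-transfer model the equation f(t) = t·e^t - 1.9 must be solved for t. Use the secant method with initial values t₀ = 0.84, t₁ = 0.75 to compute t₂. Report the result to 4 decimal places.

0.8285

f(0.84) = 0.045748, f(0.75) = -0.312250
t₂ = 0.750000 − (-0.312250)·(0.750000 − 0.840000) / (-0.312250 − 0.045748) = 0.750000 − (0.028102)/(-0.357998) = 0.828499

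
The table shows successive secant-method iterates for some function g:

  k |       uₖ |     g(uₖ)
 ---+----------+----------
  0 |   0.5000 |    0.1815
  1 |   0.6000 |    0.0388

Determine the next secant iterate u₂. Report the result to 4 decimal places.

0.6272

u₂ = 0.6000 − 0.0388·(0.6000 − 0.5000) / (0.0388 − 0.1815)
   = 0.6000 − (0.003880)/(-0.142700) = 0.627190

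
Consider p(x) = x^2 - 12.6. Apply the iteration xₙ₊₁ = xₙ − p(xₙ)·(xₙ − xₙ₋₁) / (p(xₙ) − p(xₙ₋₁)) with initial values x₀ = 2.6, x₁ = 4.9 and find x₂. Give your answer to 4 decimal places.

p(2.6) = -5.840000, p(4.9) = 11.410000
x₂ = 4.900000 − 11.410000·(4.900000 − 2.600000) / (11.410000 − (-5.840000)) = 4.900000 − (26.243000)/(17.250000) = 3.378667

3.3787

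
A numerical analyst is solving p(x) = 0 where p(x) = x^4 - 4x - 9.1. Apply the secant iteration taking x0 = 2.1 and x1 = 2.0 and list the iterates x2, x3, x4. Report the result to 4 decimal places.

p(2.1) = 1.948100, p(2.0) = -1.100000
x2 = 2.000000 − (-1.100000)·(2.000000 − 2.100000) / (-1.100000 − 1.948100) = 2.000000 − (0.110000)/(-3.048100) = 2.036088
p(2.036088) = -0.057900
x3 = 2.036088 − (-0.057900)·(2.036088 − 2.000000) / (-0.057900 − (-1.100000)) = 2.036088 − (-0.002090)/(1.042100) = 2.038093
p(2.038093) = 0.001879
x4 = 2.038093 − 0.001879·(2.038093 − 2.036088) / (0.001879 − (-0.057900)) = 2.038093 − (0.000004)/(0.059779) = 2.038030

2.0361, 2.0381, 2.0380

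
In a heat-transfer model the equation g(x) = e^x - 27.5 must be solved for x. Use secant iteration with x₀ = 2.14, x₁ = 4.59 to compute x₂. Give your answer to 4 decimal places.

2.6573

g(2.14) = -19.000562, g(4.59) = 70.994430
x₂ = 4.590000 − 70.994430·(4.590000 − 2.140000) / (70.994430 − (-19.000562)) = 4.590000 − (173.936354)/(89.994993) = 2.657266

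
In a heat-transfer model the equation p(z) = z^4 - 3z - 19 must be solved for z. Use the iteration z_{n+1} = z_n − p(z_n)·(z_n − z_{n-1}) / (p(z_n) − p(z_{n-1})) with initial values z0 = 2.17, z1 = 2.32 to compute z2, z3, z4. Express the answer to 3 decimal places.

2.249, 2.253, 2.253

p(2.17) = -3.33626, p(2.32) = 3.01023
z2 = 2.32000 − 3.01023·(2.32000 − 2.17000) / (3.01023 − (-3.33626)) = 2.32000 − (0.45153)/(6.34649) = 2.24885
p(2.24885) = -0.16988
z3 = 2.24885 − (-0.16988)·(2.24885 − 2.32000) / (-0.16988 − 3.01023) = 2.24885 − (0.01209)/(-3.18011) = 2.25265
p(2.25265) = -0.00794
z4 = 2.25265 − (-0.00794)·(2.25265 − 2.24885) / (-0.00794 − (-0.16988)) = 2.25265 − (-0.00003)/(0.16194) = 2.25284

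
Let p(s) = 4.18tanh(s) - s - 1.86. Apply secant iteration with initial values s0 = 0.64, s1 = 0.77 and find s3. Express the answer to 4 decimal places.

p(0.64) = -0.138720, p(0.77) = 0.074165
s2 = 0.770000 − 0.074165·(0.770000 − 0.640000) / (0.074165 − (-0.138720)) = 0.770000 − (0.009641)/(0.212885) = 0.724710
p(0.724710) = 0.006131
s3 = 0.724710 − 0.006131·(0.724710 − 0.770000) / (0.006131 − 0.074165) = 0.724710 − (-0.000278)/(-0.068034) = 0.720629

0.7206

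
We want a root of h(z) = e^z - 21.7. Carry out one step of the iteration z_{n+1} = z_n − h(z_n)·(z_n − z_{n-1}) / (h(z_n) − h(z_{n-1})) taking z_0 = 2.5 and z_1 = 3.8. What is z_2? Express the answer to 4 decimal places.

2.8805

h(2.5) = -9.517506, h(3.8) = 23.001184
z_2 = 3.800000 − 23.001184·(3.800000 − 2.500000) / (23.001184 − (-9.517506)) = 3.800000 − (29.901540)/(32.518691) = 2.880481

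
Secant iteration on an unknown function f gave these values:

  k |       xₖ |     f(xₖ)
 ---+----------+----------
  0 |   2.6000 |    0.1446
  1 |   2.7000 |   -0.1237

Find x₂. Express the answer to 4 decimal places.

x₂ = 2.7000 − (-0.1237)·(2.7000 − 2.6000) / (-0.1237 − 0.1446)
   = 2.7000 − (-0.012370)/(-0.268300) = 2.653895

2.6539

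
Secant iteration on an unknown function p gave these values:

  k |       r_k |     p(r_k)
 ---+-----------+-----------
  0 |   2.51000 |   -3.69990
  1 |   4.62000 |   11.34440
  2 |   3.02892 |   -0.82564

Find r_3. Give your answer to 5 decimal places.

3.13686

r_3 = 3.02892 − (-0.82564)·(3.02892 − 4.62000) / (-0.82564 − 11.34440)
   = 3.02892 − (1.3136593)/(-12.1700400) = 3.1368621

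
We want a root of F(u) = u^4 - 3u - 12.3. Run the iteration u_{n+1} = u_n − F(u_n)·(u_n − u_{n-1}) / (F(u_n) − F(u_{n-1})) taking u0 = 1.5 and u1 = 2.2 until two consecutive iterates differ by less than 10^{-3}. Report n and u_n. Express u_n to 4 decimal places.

F(1.5) = -11.737500, F(2.2) = 4.525600
u2 = 2.200000 − 4.525600·(0.700000)/(16.263100) = 2.005208;  |Δ| = 0.194792
F(2.005208) = -2.148313
u3 = 2.005208 − (-2.148313)·(-0.194792)/(-6.673913) = 2.067911;  |Δ| = 0.062703
F(2.067911) = -0.217367
u4 = 2.067911 − (-0.217367)·(0.062703)/(1.930946) = 2.074970;  |Δ| = 0.007058
F(2.074970) = 0.012409
u5 = 2.074970 − 0.012409·(0.007058)/(0.229776) = 2.074588;  |Δ| = 0.000381
|u5 − u4| = 0.000381 < 10^{-3}

n = 5, u_n = 2.0746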